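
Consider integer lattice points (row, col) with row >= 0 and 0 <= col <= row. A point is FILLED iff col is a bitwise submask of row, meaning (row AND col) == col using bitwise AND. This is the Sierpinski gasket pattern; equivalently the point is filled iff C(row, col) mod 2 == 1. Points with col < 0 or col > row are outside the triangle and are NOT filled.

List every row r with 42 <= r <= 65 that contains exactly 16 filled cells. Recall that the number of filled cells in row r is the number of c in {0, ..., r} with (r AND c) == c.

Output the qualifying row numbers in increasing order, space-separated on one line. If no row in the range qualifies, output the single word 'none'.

Answer: 43 45 46 51 53 54 57 58 60

Derivation:
Row r has 2^popcount(r) filled cells, so we need popcount(r) = log2(16) = 4.
Scan r = 42..65 and keep those with exactly 4 one-bits:
r=42=101010 popcount=3 -> skip
r=43=101011 popcount=4 -> KEEP
r=44=101100 popcount=3 -> skip
r=45=101101 popcount=4 -> KEEP
r=46=101110 popcount=4 -> KEEP
r=47=101111 popcount=5 -> skip
r=48=110000 popcount=2 -> skip
r=49=110001 popcount=3 -> skip
r=50=110010 popcount=3 -> skip
r=51=110011 popcount=4 -> KEEP
r=52=110100 popcount=3 -> skip
r=53=110101 popcount=4 -> KEEP
r=54=110110 popcount=4 -> KEEP
r=55=110111 popcount=5 -> skip
r=56=111000 popcount=3 -> skip
r=57=111001 popcount=4 -> KEEP
r=58=111010 popcount=4 -> KEEP
r=59=111011 popcount=5 -> skip
r=60=111100 popcount=4 -> KEEP
r=61=111101 popcount=5 -> skip
r=62=111110 popcount=5 -> skip
r=63=111111 popcount=6 -> skip
r=64=1000000 popcount=1 -> skip
r=65=1000001 popcount=2 -> skip
Kept rows: 43 45 46 51 53 54 57 58 60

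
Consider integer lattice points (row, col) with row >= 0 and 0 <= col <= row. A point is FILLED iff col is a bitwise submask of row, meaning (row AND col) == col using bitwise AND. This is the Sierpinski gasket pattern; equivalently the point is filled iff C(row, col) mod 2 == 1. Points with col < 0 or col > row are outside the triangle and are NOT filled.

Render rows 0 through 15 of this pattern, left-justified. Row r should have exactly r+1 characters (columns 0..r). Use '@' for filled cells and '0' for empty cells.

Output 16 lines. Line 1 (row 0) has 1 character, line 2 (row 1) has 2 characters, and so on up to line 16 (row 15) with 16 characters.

r0=0: @
r1=1: @@
r2=10: @0@
r3=11: @@@@
r4=100: @000@
r5=101: @@00@@
r6=110: @0@0@0@
r7=111: @@@@@@@@
r8=1000: @0000000@
r9=1001: @@000000@@
r10=1010: @0@00000@0@
r11=1011: @@@@0000@@@@
r12=1100: @000@000@000@
r13=1101: @@00@@00@@00@@
r14=1110: @0@0@0@0@0@0@0@
r15=1111: @@@@@@@@@@@@@@@@

Answer: @
@@
@0@
@@@@
@000@
@@00@@
@0@0@0@
@@@@@@@@
@0000000@
@@000000@@
@0@00000@0@
@@@@0000@@@@
@000@000@000@
@@00@@00@@00@@
@0@0@0@0@0@0@0@
@@@@@@@@@@@@@@@@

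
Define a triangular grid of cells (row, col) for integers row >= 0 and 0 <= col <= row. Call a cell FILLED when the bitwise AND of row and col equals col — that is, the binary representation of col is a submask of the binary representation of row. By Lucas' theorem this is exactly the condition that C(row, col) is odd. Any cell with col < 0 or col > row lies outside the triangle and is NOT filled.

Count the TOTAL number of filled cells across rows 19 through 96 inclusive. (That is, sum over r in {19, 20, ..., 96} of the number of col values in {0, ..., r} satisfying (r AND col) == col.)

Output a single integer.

r19=10011 pc3: +8 =8
r20=10100 pc2: +4 =12
r21=10101 pc3: +8 =20
r22=10110 pc3: +8 =28
r23=10111 pc4: +16 =44
r24=11000 pc2: +4 =48
r25=11001 pc3: +8 =56
r26=11010 pc3: +8 =64
r27=11011 pc4: +16 =80
r28=11100 pc3: +8 =88
r29=11101 pc4: +16 =104
r30=11110 pc4: +16 =120
r31=11111 pc5: +32 =152
r32=100000 pc1: +2 =154
r33=100001 pc2: +4 =158
r34=100010 pc2: +4 =162
r35=100011 pc3: +8 =170
r36=100100 pc2: +4 =174
r37=100101 pc3: +8 =182
r38=100110 pc3: +8 =190
r39=100111 pc4: +16 =206
r40=101000 pc2: +4 =210
r41=101001 pc3: +8 =218
r42=101010 pc3: +8 =226
r43=101011 pc4: +16 =242
r44=101100 pc3: +8 =250
r45=101101 pc4: +16 =266
r46=101110 pc4: +16 =282
r47=101111 pc5: +32 =314
r48=110000 pc2: +4 =318
r49=110001 pc3: +8 =326
r50=110010 pc3: +8 =334
r51=110011 pc4: +16 =350
r52=110100 pc3: +8 =358
r53=110101 pc4: +16 =374
r54=110110 pc4: +16 =390
r55=110111 pc5: +32 =422
r56=111000 pc3: +8 =430
r57=111001 pc4: +16 =446
r58=111010 pc4: +16 =462
r59=111011 pc5: +32 =494
r60=111100 pc4: +16 =510
r61=111101 pc5: +32 =542
r62=111110 pc5: +32 =574
r63=111111 pc6: +64 =638
r64=1000000 pc1: +2 =640
r65=1000001 pc2: +4 =644
r66=1000010 pc2: +4 =648
r67=1000011 pc3: +8 =656
r68=1000100 pc2: +4 =660
r69=1000101 pc3: +8 =668
r70=1000110 pc3: +8 =676
r71=1000111 pc4: +16 =692
r72=1001000 pc2: +4 =696
r73=1001001 pc3: +8 =704
r74=1001010 pc3: +8 =712
r75=1001011 pc4: +16 =728
r76=1001100 pc3: +8 =736
r77=1001101 pc4: +16 =752
r78=1001110 pc4: +16 =768
r79=1001111 pc5: +32 =800
r80=1010000 pc2: +4 =804
r81=1010001 pc3: +8 =812
r82=1010010 pc3: +8 =820
r83=1010011 pc4: +16 =836
r84=1010100 pc3: +8 =844
r85=1010101 pc4: +16 =860
r86=1010110 pc4: +16 =876
r87=1010111 pc5: +32 =908
r88=1011000 pc3: +8 =916
r89=1011001 pc4: +16 =932
r90=1011010 pc4: +16 =948
r91=1011011 pc5: +32 =980
r92=1011100 pc4: +16 =996
r93=1011101 pc5: +32 =1028
r94=1011110 pc5: +32 =1060
r95=1011111 pc6: +64 =1124
r96=1100000 pc2: +4 =1128

Answer: 1128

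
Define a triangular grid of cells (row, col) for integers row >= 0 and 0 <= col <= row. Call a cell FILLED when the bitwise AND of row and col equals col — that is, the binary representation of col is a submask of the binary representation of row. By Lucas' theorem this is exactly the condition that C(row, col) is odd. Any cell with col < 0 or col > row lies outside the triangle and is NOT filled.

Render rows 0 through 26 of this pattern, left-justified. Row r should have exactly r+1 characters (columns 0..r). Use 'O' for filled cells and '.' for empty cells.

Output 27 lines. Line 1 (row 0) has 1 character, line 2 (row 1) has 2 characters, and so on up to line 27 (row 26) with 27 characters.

r0=0: O
r1=1: OO
r2=10: O.O
r3=11: OOOO
r4=100: O...O
r5=101: OO..OO
r6=110: O.O.O.O
r7=111: OOOOOOOO
r8=1000: O.......O
r9=1001: OO......OO
r10=1010: O.O.....O.O
r11=1011: OOOO....OOOO
r12=1100: O...O...O...O
r13=1101: OO..OO..OO..OO
r14=1110: O.O.O.O.O.O.O.O
r15=1111: OOOOOOOOOOOOOOOO
r16=10000: O...............O
r17=10001: OO..............OO
r18=10010: O.O.............O.O
r19=10011: OOOO............OOOO
r20=10100: O...O...........O...O
r21=10101: OO..OO..........OO..OO
r22=10110: O.O.O.O.........O.O.O.O
r23=10111: OOOOOOOO........OOOOOOOO
r24=11000: O.......O.......O.......O
r25=11001: OO......OO......OO......OO
r26=11010: O.O.....O.O.....O.O.....O.O

Answer: O
OO
O.O
OOOO
O...O
OO..OO
O.O.O.O
OOOOOOOO
O.......O
OO......OO
O.O.....O.O
OOOO....OOOO
O...O...O...O
OO..OO..OO..OO
O.O.O.O.O.O.O.O
OOOOOOOOOOOOOOOO
O...............O
OO..............OO
O.O.............O.O
OOOO............OOOO
O...O...........O...O
OO..OO..........OO..OO
O.O.O.O.........O.O.O.O
OOOOOOOO........OOOOOOOO
O.......O.......O.......O
OO......OO......OO......OO
O.O.....O.O.....O.O.....O.O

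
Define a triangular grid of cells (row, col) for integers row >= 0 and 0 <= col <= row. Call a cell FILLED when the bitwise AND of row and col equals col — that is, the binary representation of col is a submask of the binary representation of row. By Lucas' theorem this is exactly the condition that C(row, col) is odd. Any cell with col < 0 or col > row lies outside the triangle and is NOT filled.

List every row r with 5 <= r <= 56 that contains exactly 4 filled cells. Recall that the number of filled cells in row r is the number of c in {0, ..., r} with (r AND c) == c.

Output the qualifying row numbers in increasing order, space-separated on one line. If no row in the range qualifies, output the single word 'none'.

Row r has 2^popcount(r) filled cells, so we need popcount(r) = log2(4) = 2.
Scan r = 5..56 and keep those with exactly 2 one-bits:
r=5=101 popcount=2 -> KEEP
r=6=110 popcount=2 -> KEEP
r=7=111 popcount=3 -> skip
r=8=1000 popcount=1 -> skip
r=9=1001 popcount=2 -> KEEP
r=10=1010 popcount=2 -> KEEP
r=11=1011 popcount=3 -> skip
r=12=1100 popcount=2 -> KEEP
r=13=1101 popcount=3 -> skip
r=14=1110 popcount=3 -> skip
r=15=1111 popcount=4 -> skip
r=16=10000 popcount=1 -> skip
r=17=10001 popcount=2 -> KEEP
r=18=10010 popcount=2 -> KEEP
r=19=10011 popcount=3 -> skip
r=20=10100 popcount=2 -> KEEP
r=21=10101 popcount=3 -> skip
r=22=10110 popcount=3 -> skip
r=23=10111 popcount=4 -> skip
r=24=11000 popcount=2 -> KEEP
r=25=11001 popcount=3 -> skip
r=26=11010 popcount=3 -> skip
r=27=11011 popcount=4 -> skip
r=28=11100 popcount=3 -> skip
r=29=11101 popcount=4 -> skip
r=30=11110 popcount=4 -> skip
r=31=11111 popcount=5 -> skip
r=32=100000 popcount=1 -> skip
r=33=100001 popcount=2 -> KEEP
r=34=100010 popcount=2 -> KEEP
r=35=100011 popcount=3 -> skip
r=36=100100 popcount=2 -> KEEP
r=37=100101 popcount=3 -> skip
r=38=100110 popcount=3 -> skip
r=39=100111 popcount=4 -> skip
r=40=101000 popcount=2 -> KEEP
r=41=101001 popcount=3 -> skip
r=42=101010 popcount=3 -> skip
r=43=101011 popcount=4 -> skip
r=44=101100 popcount=3 -> skip
r=45=101101 popcount=4 -> skip
r=46=101110 popcount=4 -> skip
r=47=101111 popcount=5 -> skip
r=48=110000 popcount=2 -> KEEP
r=49=110001 popcount=3 -> skip
r=50=110010 popcount=3 -> skip
r=51=110011 popcount=4 -> skip
r=52=110100 popcount=3 -> skip
r=53=110101 popcount=4 -> skip
r=54=110110 popcount=4 -> skip
r=55=110111 popcount=5 -> skip
r=56=111000 popcount=3 -> skip
Kept rows: 5 6 9 10 12 17 18 20 24 33 34 36 40 48

Answer: 5 6 9 10 12 17 18 20 24 33 34 36 40 48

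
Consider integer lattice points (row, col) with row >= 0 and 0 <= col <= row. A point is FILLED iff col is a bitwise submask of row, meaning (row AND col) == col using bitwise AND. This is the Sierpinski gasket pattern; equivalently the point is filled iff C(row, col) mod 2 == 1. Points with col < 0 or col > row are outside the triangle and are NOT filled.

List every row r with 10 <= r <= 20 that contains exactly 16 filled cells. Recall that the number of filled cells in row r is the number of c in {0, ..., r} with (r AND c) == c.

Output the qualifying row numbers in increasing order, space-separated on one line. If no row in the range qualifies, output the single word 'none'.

Row r has 2^popcount(r) filled cells, so we need popcount(r) = log2(16) = 4.
Scan r = 10..20 and keep those with exactly 4 one-bits:
r=10=1010 popcount=2 -> skip
r=11=1011 popcount=3 -> skip
r=12=1100 popcount=2 -> skip
r=13=1101 popcount=3 -> skip
r=14=1110 popcount=3 -> skip
r=15=1111 popcount=4 -> KEEP
r=16=10000 popcount=1 -> skip
r=17=10001 popcount=2 -> skip
r=18=10010 popcount=2 -> skip
r=19=10011 popcount=3 -> skip
r=20=10100 popcount=2 -> skip
Kept rows: 15

Answer: 15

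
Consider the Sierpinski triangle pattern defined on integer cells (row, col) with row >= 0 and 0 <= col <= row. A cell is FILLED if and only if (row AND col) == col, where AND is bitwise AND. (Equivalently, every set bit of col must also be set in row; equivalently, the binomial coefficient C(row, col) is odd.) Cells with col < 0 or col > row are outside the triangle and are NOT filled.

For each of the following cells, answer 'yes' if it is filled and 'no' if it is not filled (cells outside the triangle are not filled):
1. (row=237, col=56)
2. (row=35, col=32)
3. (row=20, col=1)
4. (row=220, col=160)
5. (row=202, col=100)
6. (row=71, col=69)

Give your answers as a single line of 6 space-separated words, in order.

Answer: no yes no no no yes

Derivation:
(237,56): row=0b11101101, col=0b111000, row AND col = 0b101000 = 40; 40 != 56 -> empty
(35,32): row=0b100011, col=0b100000, row AND col = 0b100000 = 32; 32 == 32 -> filled
(20,1): row=0b10100, col=0b1, row AND col = 0b0 = 0; 0 != 1 -> empty
(220,160): row=0b11011100, col=0b10100000, row AND col = 0b10000000 = 128; 128 != 160 -> empty
(202,100): row=0b11001010, col=0b1100100, row AND col = 0b1000000 = 64; 64 != 100 -> empty
(71,69): row=0b1000111, col=0b1000101, row AND col = 0b1000101 = 69; 69 == 69 -> filled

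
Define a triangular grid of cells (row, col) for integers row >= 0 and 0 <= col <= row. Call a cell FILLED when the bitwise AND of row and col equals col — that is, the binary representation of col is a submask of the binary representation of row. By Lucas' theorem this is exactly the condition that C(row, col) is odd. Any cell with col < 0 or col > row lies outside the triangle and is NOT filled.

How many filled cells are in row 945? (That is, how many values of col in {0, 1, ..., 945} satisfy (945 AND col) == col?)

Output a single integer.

Answer: 64

Derivation:
945 in binary = 1110110001
popcount(945) = number of 1-bits in 1110110001 = 6
A col c satisfies (945 AND c) == c iff every set bit of c is also set in 945; each of the 6 set bits of 945 can independently be on or off in c.
count = 2^6 = 64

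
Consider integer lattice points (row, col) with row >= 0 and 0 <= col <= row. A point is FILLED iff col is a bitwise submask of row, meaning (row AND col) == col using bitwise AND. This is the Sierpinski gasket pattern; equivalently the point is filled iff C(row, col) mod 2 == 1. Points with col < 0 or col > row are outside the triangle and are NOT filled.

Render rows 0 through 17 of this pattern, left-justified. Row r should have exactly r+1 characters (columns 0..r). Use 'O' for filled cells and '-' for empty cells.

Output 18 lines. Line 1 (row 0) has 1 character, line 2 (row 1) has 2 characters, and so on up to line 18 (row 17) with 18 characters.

r0=0: O
r1=1: OO
r2=10: O-O
r3=11: OOOO
r4=100: O---O
r5=101: OO--OO
r6=110: O-O-O-O
r7=111: OOOOOOOO
r8=1000: O-------O
r9=1001: OO------OO
r10=1010: O-O-----O-O
r11=1011: OOOO----OOOO
r12=1100: O---O---O---O
r13=1101: OO--OO--OO--OO
r14=1110: O-O-O-O-O-O-O-O
r15=1111: OOOOOOOOOOOOOOOO
r16=10000: O---------------O
r17=10001: OO--------------OO

Answer: O
OO
O-O
OOOO
O---O
OO--OO
O-O-O-O
OOOOOOOO
O-------O
OO------OO
O-O-----O-O
OOOO----OOOO
O---O---O---O
OO--OO--OO--OO
O-O-O-O-O-O-O-O
OOOOOOOOOOOOOOOO
O---------------O
OO--------------OO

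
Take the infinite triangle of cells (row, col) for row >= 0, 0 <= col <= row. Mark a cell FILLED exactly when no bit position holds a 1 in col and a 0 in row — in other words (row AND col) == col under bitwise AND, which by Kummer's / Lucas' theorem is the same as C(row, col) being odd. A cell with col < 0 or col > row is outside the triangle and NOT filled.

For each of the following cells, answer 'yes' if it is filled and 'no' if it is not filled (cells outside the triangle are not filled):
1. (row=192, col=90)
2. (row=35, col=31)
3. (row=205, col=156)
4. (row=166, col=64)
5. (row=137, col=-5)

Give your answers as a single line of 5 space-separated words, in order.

(192,90): row=0b11000000, col=0b1011010, row AND col = 0b1000000 = 64; 64 != 90 -> empty
(35,31): row=0b100011, col=0b11111, row AND col = 0b11 = 3; 3 != 31 -> empty
(205,156): row=0b11001101, col=0b10011100, row AND col = 0b10001100 = 140; 140 != 156 -> empty
(166,64): row=0b10100110, col=0b1000000, row AND col = 0b0 = 0; 0 != 64 -> empty
(137,-5): col outside [0, 137] -> not filled

Answer: no no no no no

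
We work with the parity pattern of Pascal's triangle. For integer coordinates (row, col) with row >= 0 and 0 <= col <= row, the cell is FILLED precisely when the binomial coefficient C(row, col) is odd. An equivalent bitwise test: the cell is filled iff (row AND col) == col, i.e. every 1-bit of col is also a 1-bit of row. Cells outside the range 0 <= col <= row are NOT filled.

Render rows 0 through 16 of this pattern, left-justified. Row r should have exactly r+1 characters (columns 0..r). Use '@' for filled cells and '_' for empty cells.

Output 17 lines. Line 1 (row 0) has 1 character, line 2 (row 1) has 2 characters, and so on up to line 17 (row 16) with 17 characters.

r0=0: @
r1=1: @@
r2=10: @_@
r3=11: @@@@
r4=100: @___@
r5=101: @@__@@
r6=110: @_@_@_@
r7=111: @@@@@@@@
r8=1000: @_______@
r9=1001: @@______@@
r10=1010: @_@_____@_@
r11=1011: @@@@____@@@@
r12=1100: @___@___@___@
r13=1101: @@__@@__@@__@@
r14=1110: @_@_@_@_@_@_@_@
r15=1111: @@@@@@@@@@@@@@@@
r16=10000: @_______________@

Answer: @
@@
@_@
@@@@
@___@
@@__@@
@_@_@_@
@@@@@@@@
@_______@
@@______@@
@_@_____@_@
@@@@____@@@@
@___@___@___@
@@__@@__@@__@@
@_@_@_@_@_@_@_@
@@@@@@@@@@@@@@@@
@_______________@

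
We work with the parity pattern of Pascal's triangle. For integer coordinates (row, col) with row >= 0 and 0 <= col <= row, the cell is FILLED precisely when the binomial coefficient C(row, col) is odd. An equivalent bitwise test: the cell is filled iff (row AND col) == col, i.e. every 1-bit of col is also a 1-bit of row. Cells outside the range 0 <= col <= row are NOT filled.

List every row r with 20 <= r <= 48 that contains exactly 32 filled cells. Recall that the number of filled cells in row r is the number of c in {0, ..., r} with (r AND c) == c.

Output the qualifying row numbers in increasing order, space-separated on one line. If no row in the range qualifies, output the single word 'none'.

Row r has 2^popcount(r) filled cells, so we need popcount(r) = log2(32) = 5.
Scan r = 20..48 and keep those with exactly 5 one-bits:
r=20=10100 popcount=2 -> skip
r=21=10101 popcount=3 -> skip
r=22=10110 popcount=3 -> skip
r=23=10111 popcount=4 -> skip
r=24=11000 popcount=2 -> skip
r=25=11001 popcount=3 -> skip
r=26=11010 popcount=3 -> skip
r=27=11011 popcount=4 -> skip
r=28=11100 popcount=3 -> skip
r=29=11101 popcount=4 -> skip
r=30=11110 popcount=4 -> skip
r=31=11111 popcount=5 -> KEEP
r=32=100000 popcount=1 -> skip
r=33=100001 popcount=2 -> skip
r=34=100010 popcount=2 -> skip
r=35=100011 popcount=3 -> skip
r=36=100100 popcount=2 -> skip
r=37=100101 popcount=3 -> skip
r=38=100110 popcount=3 -> skip
r=39=100111 popcount=4 -> skip
r=40=101000 popcount=2 -> skip
r=41=101001 popcount=3 -> skip
r=42=101010 popcount=3 -> skip
r=43=101011 popcount=4 -> skip
r=44=101100 popcount=3 -> skip
r=45=101101 popcount=4 -> skip
r=46=101110 popcount=4 -> skip
r=47=101111 popcount=5 -> KEEP
r=48=110000 popcount=2 -> skip
Kept rows: 31 47

Answer: 31 47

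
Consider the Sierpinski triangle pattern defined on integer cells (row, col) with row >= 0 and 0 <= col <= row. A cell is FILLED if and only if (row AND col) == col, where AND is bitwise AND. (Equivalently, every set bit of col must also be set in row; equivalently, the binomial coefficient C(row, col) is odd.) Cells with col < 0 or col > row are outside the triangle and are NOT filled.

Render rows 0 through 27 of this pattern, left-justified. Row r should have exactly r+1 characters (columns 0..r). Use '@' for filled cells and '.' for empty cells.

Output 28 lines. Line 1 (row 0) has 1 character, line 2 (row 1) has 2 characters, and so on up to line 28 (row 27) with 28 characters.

Answer: @
@@
@.@
@@@@
@...@
@@..@@
@.@.@.@
@@@@@@@@
@.......@
@@......@@
@.@.....@.@
@@@@....@@@@
@...@...@...@
@@..@@..@@..@@
@.@.@.@.@.@.@.@
@@@@@@@@@@@@@@@@
@...............@
@@..............@@
@.@.............@.@
@@@@............@@@@
@...@...........@...@
@@..@@..........@@..@@
@.@.@.@.........@.@.@.@
@@@@@@@@........@@@@@@@@
@.......@.......@.......@
@@......@@......@@......@@
@.@.....@.@.....@.@.....@.@
@@@@....@@@@....@@@@....@@@@

Derivation:
r0=0: @
r1=1: @@
r2=10: @.@
r3=11: @@@@
r4=100: @...@
r5=101: @@..@@
r6=110: @.@.@.@
r7=111: @@@@@@@@
r8=1000: @.......@
r9=1001: @@......@@
r10=1010: @.@.....@.@
r11=1011: @@@@....@@@@
r12=1100: @...@...@...@
r13=1101: @@..@@..@@..@@
r14=1110: @.@.@.@.@.@.@.@
r15=1111: @@@@@@@@@@@@@@@@
r16=10000: @...............@
r17=10001: @@..............@@
r18=10010: @.@.............@.@
r19=10011: @@@@............@@@@
r20=10100: @...@...........@...@
r21=10101: @@..@@..........@@..@@
r22=10110: @.@.@.@.........@.@.@.@
r23=10111: @@@@@@@@........@@@@@@@@
r24=11000: @.......@.......@.......@
r25=11001: @@......@@......@@......@@
r26=11010: @.@.....@.@.....@.@.....@.@
r27=11011: @@@@....@@@@....@@@@....@@@@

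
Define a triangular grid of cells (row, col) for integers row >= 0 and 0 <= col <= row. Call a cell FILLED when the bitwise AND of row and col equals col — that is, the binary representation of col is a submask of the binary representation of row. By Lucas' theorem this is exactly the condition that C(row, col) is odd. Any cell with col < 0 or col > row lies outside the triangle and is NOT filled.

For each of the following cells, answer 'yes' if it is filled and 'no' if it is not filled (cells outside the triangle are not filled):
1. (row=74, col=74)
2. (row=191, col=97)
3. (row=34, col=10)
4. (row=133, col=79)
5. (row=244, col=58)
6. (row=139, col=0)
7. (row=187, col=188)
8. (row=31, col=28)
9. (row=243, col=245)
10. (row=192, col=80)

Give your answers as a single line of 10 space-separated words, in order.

Answer: yes no no no no yes no yes no no

Derivation:
(74,74): row=0b1001010, col=0b1001010, row AND col = 0b1001010 = 74; 74 == 74 -> filled
(191,97): row=0b10111111, col=0b1100001, row AND col = 0b100001 = 33; 33 != 97 -> empty
(34,10): row=0b100010, col=0b1010, row AND col = 0b10 = 2; 2 != 10 -> empty
(133,79): row=0b10000101, col=0b1001111, row AND col = 0b101 = 5; 5 != 79 -> empty
(244,58): row=0b11110100, col=0b111010, row AND col = 0b110000 = 48; 48 != 58 -> empty
(139,0): row=0b10001011, col=0b0, row AND col = 0b0 = 0; 0 == 0 -> filled
(187,188): col outside [0, 187] -> not filled
(31,28): row=0b11111, col=0b11100, row AND col = 0b11100 = 28; 28 == 28 -> filled
(243,245): col outside [0, 243] -> not filled
(192,80): row=0b11000000, col=0b1010000, row AND col = 0b1000000 = 64; 64 != 80 -> empty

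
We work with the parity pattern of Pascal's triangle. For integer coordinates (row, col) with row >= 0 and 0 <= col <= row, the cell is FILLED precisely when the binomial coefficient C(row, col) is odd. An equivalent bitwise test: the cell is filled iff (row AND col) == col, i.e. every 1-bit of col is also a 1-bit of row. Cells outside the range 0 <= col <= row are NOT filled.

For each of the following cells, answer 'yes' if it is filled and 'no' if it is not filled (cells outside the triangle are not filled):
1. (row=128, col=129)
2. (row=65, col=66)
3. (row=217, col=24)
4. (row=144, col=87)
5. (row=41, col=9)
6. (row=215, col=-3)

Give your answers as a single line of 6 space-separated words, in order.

Answer: no no yes no yes no

Derivation:
(128,129): col outside [0, 128] -> not filled
(65,66): col outside [0, 65] -> not filled
(217,24): row=0b11011001, col=0b11000, row AND col = 0b11000 = 24; 24 == 24 -> filled
(144,87): row=0b10010000, col=0b1010111, row AND col = 0b10000 = 16; 16 != 87 -> empty
(41,9): row=0b101001, col=0b1001, row AND col = 0b1001 = 9; 9 == 9 -> filled
(215,-3): col outside [0, 215] -> not filled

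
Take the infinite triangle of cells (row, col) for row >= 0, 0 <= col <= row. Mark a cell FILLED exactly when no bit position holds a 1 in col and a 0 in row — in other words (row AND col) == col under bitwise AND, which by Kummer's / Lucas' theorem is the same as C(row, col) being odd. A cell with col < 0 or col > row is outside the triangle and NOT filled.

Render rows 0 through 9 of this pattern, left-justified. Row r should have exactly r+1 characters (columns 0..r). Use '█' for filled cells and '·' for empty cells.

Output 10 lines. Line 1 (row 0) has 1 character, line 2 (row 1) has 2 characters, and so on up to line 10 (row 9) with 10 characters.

Answer: █
██
█·█
████
█···█
██··██
█·█·█·█
████████
█·······█
██······██

Derivation:
r0=0: █
r1=1: ██
r2=10: █·█
r3=11: ████
r4=100: █···█
r5=101: ██··██
r6=110: █·█·█·█
r7=111: ████████
r8=1000: █·······█
r9=1001: ██······██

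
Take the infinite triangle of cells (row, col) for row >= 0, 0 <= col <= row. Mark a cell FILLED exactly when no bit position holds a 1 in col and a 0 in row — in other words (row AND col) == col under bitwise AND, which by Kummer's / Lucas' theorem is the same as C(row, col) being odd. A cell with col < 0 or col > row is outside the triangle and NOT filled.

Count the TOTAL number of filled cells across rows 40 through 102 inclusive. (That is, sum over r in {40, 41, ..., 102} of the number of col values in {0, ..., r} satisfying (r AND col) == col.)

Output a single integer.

r40=101000 pc2: +4 =4
r41=101001 pc3: +8 =12
r42=101010 pc3: +8 =20
r43=101011 pc4: +16 =36
r44=101100 pc3: +8 =44
r45=101101 pc4: +16 =60
r46=101110 pc4: +16 =76
r47=101111 pc5: +32 =108
r48=110000 pc2: +4 =112
r49=110001 pc3: +8 =120
r50=110010 pc3: +8 =128
r51=110011 pc4: +16 =144
r52=110100 pc3: +8 =152
r53=110101 pc4: +16 =168
r54=110110 pc4: +16 =184
r55=110111 pc5: +32 =216
r56=111000 pc3: +8 =224
r57=111001 pc4: +16 =240
r58=111010 pc4: +16 =256
r59=111011 pc5: +32 =288
r60=111100 pc4: +16 =304
r61=111101 pc5: +32 =336
r62=111110 pc5: +32 =368
r63=111111 pc6: +64 =432
r64=1000000 pc1: +2 =434
r65=1000001 pc2: +4 =438
r66=1000010 pc2: +4 =442
r67=1000011 pc3: +8 =450
r68=1000100 pc2: +4 =454
r69=1000101 pc3: +8 =462
r70=1000110 pc3: +8 =470
r71=1000111 pc4: +16 =486
r72=1001000 pc2: +4 =490
r73=1001001 pc3: +8 =498
r74=1001010 pc3: +8 =506
r75=1001011 pc4: +16 =522
r76=1001100 pc3: +8 =530
r77=1001101 pc4: +16 =546
r78=1001110 pc4: +16 =562
r79=1001111 pc5: +32 =594
r80=1010000 pc2: +4 =598
r81=1010001 pc3: +8 =606
r82=1010010 pc3: +8 =614
r83=1010011 pc4: +16 =630
r84=1010100 pc3: +8 =638
r85=1010101 pc4: +16 =654
r86=1010110 pc4: +16 =670
r87=1010111 pc5: +32 =702
r88=1011000 pc3: +8 =710
r89=1011001 pc4: +16 =726
r90=1011010 pc4: +16 =742
r91=1011011 pc5: +32 =774
r92=1011100 pc4: +16 =790
r93=1011101 pc5: +32 =822
r94=1011110 pc5: +32 =854
r95=1011111 pc6: +64 =918
r96=1100000 pc2: +4 =922
r97=1100001 pc3: +8 =930
r98=1100010 pc3: +8 =938
r99=1100011 pc4: +16 =954
r100=1100100 pc3: +8 =962
r101=1100101 pc4: +16 =978
r102=1100110 pc4: +16 =994

Answer: 994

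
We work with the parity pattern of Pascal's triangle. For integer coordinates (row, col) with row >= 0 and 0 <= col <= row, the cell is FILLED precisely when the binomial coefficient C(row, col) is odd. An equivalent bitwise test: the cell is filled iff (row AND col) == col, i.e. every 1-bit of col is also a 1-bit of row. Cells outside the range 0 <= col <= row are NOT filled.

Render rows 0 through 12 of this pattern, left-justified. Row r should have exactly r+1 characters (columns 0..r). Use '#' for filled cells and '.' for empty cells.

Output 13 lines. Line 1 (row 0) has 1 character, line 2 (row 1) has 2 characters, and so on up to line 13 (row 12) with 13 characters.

Answer: #
##
#.#
####
#...#
##..##
#.#.#.#
########
#.......#
##......##
#.#.....#.#
####....####
#...#...#...#

Derivation:
r0=0: #
r1=1: ##
r2=10: #.#
r3=11: ####
r4=100: #...#
r5=101: ##..##
r6=110: #.#.#.#
r7=111: ########
r8=1000: #.......#
r9=1001: ##......##
r10=1010: #.#.....#.#
r11=1011: ####....####
r12=1100: #...#...#...#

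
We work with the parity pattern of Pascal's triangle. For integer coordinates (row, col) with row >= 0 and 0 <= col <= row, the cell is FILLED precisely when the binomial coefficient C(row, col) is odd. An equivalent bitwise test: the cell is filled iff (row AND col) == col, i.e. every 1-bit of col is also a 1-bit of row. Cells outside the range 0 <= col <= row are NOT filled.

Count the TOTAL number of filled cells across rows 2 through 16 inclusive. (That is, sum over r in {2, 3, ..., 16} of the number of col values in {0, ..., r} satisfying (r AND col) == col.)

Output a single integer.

Answer: 80

Derivation:
r2=10 pc1: +2 =2
r3=11 pc2: +4 =6
r4=100 pc1: +2 =8
r5=101 pc2: +4 =12
r6=110 pc2: +4 =16
r7=111 pc3: +8 =24
r8=1000 pc1: +2 =26
r9=1001 pc2: +4 =30
r10=1010 pc2: +4 =34
r11=1011 pc3: +8 =42
r12=1100 pc2: +4 =46
r13=1101 pc3: +8 =54
r14=1110 pc3: +8 =62
r15=1111 pc4: +16 =78
r16=10000 pc1: +2 =80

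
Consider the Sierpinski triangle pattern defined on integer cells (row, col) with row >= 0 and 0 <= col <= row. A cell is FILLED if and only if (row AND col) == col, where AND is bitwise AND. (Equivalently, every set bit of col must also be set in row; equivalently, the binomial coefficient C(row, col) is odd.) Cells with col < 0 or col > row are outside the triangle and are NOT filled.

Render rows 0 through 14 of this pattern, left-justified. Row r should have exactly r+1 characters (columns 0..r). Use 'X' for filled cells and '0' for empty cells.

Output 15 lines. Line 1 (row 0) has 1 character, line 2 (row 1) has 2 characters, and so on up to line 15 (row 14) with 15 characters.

r0=0: X
r1=1: XX
r2=10: X0X
r3=11: XXXX
r4=100: X000X
r5=101: XX00XX
r6=110: X0X0X0X
r7=111: XXXXXXXX
r8=1000: X0000000X
r9=1001: XX000000XX
r10=1010: X0X00000X0X
r11=1011: XXXX0000XXXX
r12=1100: X000X000X000X
r13=1101: XX00XX00XX00XX
r14=1110: X0X0X0X0X0X0X0X

Answer: X
XX
X0X
XXXX
X000X
XX00XX
X0X0X0X
XXXXXXXX
X0000000X
XX000000XX
X0X00000X0X
XXXX0000XXXX
X000X000X000X
XX00XX00XX00XX
X0X0X0X0X0X0X0X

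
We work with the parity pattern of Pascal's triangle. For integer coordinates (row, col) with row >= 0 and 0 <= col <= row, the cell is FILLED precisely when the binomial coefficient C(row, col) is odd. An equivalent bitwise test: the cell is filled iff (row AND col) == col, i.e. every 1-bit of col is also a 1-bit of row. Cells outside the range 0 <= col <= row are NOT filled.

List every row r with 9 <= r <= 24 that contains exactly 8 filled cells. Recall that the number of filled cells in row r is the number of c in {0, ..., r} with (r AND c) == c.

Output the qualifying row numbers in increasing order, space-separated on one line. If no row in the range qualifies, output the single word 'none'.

Row r has 2^popcount(r) filled cells, so we need popcount(r) = log2(8) = 3.
Scan r = 9..24 and keep those with exactly 3 one-bits:
r=9=1001 popcount=2 -> skip
r=10=1010 popcount=2 -> skip
r=11=1011 popcount=3 -> KEEP
r=12=1100 popcount=2 -> skip
r=13=1101 popcount=3 -> KEEP
r=14=1110 popcount=3 -> KEEP
r=15=1111 popcount=4 -> skip
r=16=10000 popcount=1 -> skip
r=17=10001 popcount=2 -> skip
r=18=10010 popcount=2 -> skip
r=19=10011 popcount=3 -> KEEP
r=20=10100 popcount=2 -> skip
r=21=10101 popcount=3 -> KEEP
r=22=10110 popcount=3 -> KEEP
r=23=10111 popcount=4 -> skip
r=24=11000 popcount=2 -> skip
Kept rows: 11 13 14 19 21 22

Answer: 11 13 14 19 21 22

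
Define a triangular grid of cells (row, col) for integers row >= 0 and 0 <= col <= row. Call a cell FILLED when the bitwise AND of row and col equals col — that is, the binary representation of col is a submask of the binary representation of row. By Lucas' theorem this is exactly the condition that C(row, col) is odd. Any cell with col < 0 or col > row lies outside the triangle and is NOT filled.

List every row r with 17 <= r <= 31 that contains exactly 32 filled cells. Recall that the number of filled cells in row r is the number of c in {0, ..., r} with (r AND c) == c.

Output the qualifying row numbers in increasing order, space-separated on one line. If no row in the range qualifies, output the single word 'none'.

Row r has 2^popcount(r) filled cells, so we need popcount(r) = log2(32) = 5.
Scan r = 17..31 and keep those with exactly 5 one-bits:
r=17=10001 popcount=2 -> skip
r=18=10010 popcount=2 -> skip
r=19=10011 popcount=3 -> skip
r=20=10100 popcount=2 -> skip
r=21=10101 popcount=3 -> skip
r=22=10110 popcount=3 -> skip
r=23=10111 popcount=4 -> skip
r=24=11000 popcount=2 -> skip
r=25=11001 popcount=3 -> skip
r=26=11010 popcount=3 -> skip
r=27=11011 popcount=4 -> skip
r=28=11100 popcount=3 -> skip
r=29=11101 popcount=4 -> skip
r=30=11110 popcount=4 -> skip
r=31=11111 popcount=5 -> KEEP
Kept rows: 31

Answer: 31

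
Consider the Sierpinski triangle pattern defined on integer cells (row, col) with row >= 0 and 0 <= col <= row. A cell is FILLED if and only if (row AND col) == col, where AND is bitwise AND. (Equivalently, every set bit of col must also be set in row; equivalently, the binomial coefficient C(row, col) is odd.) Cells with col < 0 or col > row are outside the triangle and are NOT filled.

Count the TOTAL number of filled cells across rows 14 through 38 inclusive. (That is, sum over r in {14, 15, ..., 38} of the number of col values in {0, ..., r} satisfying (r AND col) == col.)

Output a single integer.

r14=1110 pc3: +8 =8
r15=1111 pc4: +16 =24
r16=10000 pc1: +2 =26
r17=10001 pc2: +4 =30
r18=10010 pc2: +4 =34
r19=10011 pc3: +8 =42
r20=10100 pc2: +4 =46
r21=10101 pc3: +8 =54
r22=10110 pc3: +8 =62
r23=10111 pc4: +16 =78
r24=11000 pc2: +4 =82
r25=11001 pc3: +8 =90
r26=11010 pc3: +8 =98
r27=11011 pc4: +16 =114
r28=11100 pc3: +8 =122
r29=11101 pc4: +16 =138
r30=11110 pc4: +16 =154
r31=11111 pc5: +32 =186
r32=100000 pc1: +2 =188
r33=100001 pc2: +4 =192
r34=100010 pc2: +4 =196
r35=100011 pc3: +8 =204
r36=100100 pc2: +4 =208
r37=100101 pc3: +8 =216
r38=100110 pc3: +8 =224

Answer: 224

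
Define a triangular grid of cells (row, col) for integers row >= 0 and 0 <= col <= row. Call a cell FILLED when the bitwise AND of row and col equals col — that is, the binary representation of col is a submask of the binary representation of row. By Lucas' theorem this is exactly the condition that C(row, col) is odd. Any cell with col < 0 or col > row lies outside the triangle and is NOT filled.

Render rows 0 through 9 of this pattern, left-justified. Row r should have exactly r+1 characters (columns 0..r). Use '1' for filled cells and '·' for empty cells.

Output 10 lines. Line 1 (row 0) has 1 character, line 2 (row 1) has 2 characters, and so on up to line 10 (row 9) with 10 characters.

r0=0: 1
r1=1: 11
r2=10: 1·1
r3=11: 1111
r4=100: 1···1
r5=101: 11··11
r6=110: 1·1·1·1
r7=111: 11111111
r8=1000: 1·······1
r9=1001: 11······11

Answer: 1
11
1·1
1111
1···1
11··11
1·1·1·1
11111111
1·······1
11······11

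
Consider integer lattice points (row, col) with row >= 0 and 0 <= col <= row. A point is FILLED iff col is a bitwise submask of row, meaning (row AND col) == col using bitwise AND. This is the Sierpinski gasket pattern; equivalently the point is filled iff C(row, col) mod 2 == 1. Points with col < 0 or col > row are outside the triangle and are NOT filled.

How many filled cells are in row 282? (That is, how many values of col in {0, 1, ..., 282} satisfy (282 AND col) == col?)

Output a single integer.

282 in binary = 100011010
popcount(282) = number of 1-bits in 100011010 = 4
A col c satisfies (282 AND c) == c iff every set bit of c is also set in 282; each of the 4 set bits of 282 can independently be on or off in c.
count = 2^4 = 16

Answer: 16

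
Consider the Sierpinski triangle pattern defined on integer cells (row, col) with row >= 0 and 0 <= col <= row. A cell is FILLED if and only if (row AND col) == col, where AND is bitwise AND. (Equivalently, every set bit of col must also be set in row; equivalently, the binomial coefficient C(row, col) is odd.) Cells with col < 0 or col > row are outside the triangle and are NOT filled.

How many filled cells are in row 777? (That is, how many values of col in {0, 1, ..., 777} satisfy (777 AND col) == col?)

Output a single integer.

Answer: 16

Derivation:
777 in binary = 1100001001
popcount(777) = number of 1-bits in 1100001001 = 4
A col c satisfies (777 AND c) == c iff every set bit of c is also set in 777; each of the 4 set bits of 777 can independently be on or off in c.
count = 2^4 = 16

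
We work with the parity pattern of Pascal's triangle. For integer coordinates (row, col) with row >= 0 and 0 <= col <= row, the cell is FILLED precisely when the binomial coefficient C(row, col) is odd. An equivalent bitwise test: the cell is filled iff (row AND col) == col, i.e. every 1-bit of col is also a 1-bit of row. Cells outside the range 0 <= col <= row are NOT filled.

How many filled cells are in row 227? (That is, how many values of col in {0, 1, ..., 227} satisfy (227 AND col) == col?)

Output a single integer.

227 in binary = 11100011
popcount(227) = number of 1-bits in 11100011 = 5
A col c satisfies (227 AND c) == c iff every set bit of c is also set in 227; each of the 5 set bits of 227 can independently be on or off in c.
count = 2^5 = 32

Answer: 32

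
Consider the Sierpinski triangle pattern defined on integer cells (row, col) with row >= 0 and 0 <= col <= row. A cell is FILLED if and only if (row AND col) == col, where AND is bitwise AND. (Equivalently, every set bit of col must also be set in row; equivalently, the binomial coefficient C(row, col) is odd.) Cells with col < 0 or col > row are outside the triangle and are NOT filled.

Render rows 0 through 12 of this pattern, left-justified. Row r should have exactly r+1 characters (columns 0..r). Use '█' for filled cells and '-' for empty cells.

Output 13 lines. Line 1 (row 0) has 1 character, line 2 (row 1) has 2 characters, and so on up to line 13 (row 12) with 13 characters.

Answer: █
██
█-█
████
█---█
██--██
█-█-█-█
████████
█-------█
██------██
█-█-----█-█
████----████
█---█---█---█

Derivation:
r0=0: █
r1=1: ██
r2=10: █-█
r3=11: ████
r4=100: █---█
r5=101: ██--██
r6=110: █-█-█-█
r7=111: ████████
r8=1000: █-------█
r9=1001: ██------██
r10=1010: █-█-----█-█
r11=1011: ████----████
r12=1100: █---█---█---█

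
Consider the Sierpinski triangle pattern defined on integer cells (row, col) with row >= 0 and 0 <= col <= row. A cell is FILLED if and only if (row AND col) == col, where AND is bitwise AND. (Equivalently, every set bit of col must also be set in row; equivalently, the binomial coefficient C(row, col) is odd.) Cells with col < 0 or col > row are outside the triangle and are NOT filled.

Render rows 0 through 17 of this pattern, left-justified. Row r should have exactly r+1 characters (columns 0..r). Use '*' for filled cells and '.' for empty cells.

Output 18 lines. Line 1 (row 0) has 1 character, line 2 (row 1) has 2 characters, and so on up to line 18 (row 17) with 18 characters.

r0=0: *
r1=1: **
r2=10: *.*
r3=11: ****
r4=100: *...*
r5=101: **..**
r6=110: *.*.*.*
r7=111: ********
r8=1000: *.......*
r9=1001: **......**
r10=1010: *.*.....*.*
r11=1011: ****....****
r12=1100: *...*...*...*
r13=1101: **..**..**..**
r14=1110: *.*.*.*.*.*.*.*
r15=1111: ****************
r16=10000: *...............*
r17=10001: **..............**

Answer: *
**
*.*
****
*...*
**..**
*.*.*.*
********
*.......*
**......**
*.*.....*.*
****....****
*...*...*...*
**..**..**..**
*.*.*.*.*.*.*.*
****************
*...............*
**..............**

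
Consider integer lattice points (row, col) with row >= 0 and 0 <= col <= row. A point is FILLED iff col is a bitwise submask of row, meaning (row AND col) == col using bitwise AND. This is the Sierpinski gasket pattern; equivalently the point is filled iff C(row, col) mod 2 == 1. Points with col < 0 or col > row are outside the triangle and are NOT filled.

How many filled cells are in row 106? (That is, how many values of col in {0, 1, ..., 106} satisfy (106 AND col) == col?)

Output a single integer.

Answer: 16

Derivation:
106 in binary = 1101010
popcount(106) = number of 1-bits in 1101010 = 4
A col c satisfies (106 AND c) == c iff every set bit of c is also set in 106; each of the 4 set bits of 106 can independently be on or off in c.
count = 2^4 = 16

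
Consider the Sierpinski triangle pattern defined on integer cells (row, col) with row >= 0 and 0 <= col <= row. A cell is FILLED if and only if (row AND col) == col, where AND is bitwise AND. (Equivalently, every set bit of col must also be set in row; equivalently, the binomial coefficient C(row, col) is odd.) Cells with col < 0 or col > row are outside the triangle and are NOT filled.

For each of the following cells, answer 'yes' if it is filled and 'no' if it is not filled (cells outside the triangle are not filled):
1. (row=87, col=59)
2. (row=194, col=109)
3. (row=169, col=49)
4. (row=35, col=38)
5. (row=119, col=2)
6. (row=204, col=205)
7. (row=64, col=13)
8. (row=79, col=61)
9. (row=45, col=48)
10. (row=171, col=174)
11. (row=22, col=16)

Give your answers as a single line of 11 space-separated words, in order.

Answer: no no no no yes no no no no no yes

Derivation:
(87,59): row=0b1010111, col=0b111011, row AND col = 0b10011 = 19; 19 != 59 -> empty
(194,109): row=0b11000010, col=0b1101101, row AND col = 0b1000000 = 64; 64 != 109 -> empty
(169,49): row=0b10101001, col=0b110001, row AND col = 0b100001 = 33; 33 != 49 -> empty
(35,38): col outside [0, 35] -> not filled
(119,2): row=0b1110111, col=0b10, row AND col = 0b10 = 2; 2 == 2 -> filled
(204,205): col outside [0, 204] -> not filled
(64,13): row=0b1000000, col=0b1101, row AND col = 0b0 = 0; 0 != 13 -> empty
(79,61): row=0b1001111, col=0b111101, row AND col = 0b1101 = 13; 13 != 61 -> empty
(45,48): col outside [0, 45] -> not filled
(171,174): col outside [0, 171] -> not filled
(22,16): row=0b10110, col=0b10000, row AND col = 0b10000 = 16; 16 == 16 -> filled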